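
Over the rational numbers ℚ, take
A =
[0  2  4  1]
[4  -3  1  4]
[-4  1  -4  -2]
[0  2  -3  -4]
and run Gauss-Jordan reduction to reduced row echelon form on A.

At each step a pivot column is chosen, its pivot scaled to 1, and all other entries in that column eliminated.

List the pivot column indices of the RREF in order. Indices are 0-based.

pivot columns: 0, 1, 2, 3

step 1: exchange rows 0,1
step 1: normalize row 0 (÷4) = (1, -3/4, 1/4, 1)
  row 2: subtract -4×row0 = (0, -2, -3, 2)
step 2: normalize row 1 (÷2) = (0, 1, 2, 1/2)
  row 0: subtract -3/4×row1 = (1, 0, 7/4, 11/8)
  row 2: subtract -2×row1 = (0, 0, 1, 3)
  row 3: subtract 2×row1 = (0, 0, -7, -5)
step 3: normalize row 2 (÷1) = (0, 0, 1, 3)
  row 0: subtract 7/4×row2 = (1, 0, 0, -31/8)
  row 1: subtract 2×row2 = (0, 1, 0, -11/2)
  row 3: subtract -7×row2 = (0, 0, 0, 16)
step 4: normalize row 3 (÷16) = (0, 0, 0, 1)
  row 0: subtract -31/8×row3 = (1, 0, 0, 0)
  row 1: subtract -11/2×row3 = (0, 1, 0, 0)
  row 2: subtract 3×row3 = (0, 0, 1, 0)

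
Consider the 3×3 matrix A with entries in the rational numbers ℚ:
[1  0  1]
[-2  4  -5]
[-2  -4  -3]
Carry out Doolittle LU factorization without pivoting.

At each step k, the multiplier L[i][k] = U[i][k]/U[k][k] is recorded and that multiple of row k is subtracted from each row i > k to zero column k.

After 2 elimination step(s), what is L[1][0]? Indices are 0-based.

L[1][0] = -2

[col 0] pivot 1
  R1 -= -2*R0 → (0, 4, -3)  (L[1][0] := -2)
  R2 -= -2*R0 → (0, -4, -1)  (L[2][0] := -2)
[col 1] pivot 4
  R2 -= -1*R1 → (0, 0, -4)  (L[2][1] := -1)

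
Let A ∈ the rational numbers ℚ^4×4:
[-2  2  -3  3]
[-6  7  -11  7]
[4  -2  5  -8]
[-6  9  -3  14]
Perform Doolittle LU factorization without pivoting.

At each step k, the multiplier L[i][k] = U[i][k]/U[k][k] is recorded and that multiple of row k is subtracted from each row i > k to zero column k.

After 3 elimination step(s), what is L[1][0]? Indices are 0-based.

k=0: U[0][0]=-2
  eliminate (1,0): mult=3, new row 1: (0, 1, -2, -2); set L[1][0]=3
  eliminate (2,0): mult=-2, new row 2: (0, 2, -1, -2); set L[2][0]=-2
  eliminate (3,0): mult=3, new row 3: (0, 3, 6, 5); set L[3][0]=3
k=1: U[1][1]=1
  eliminate (2,1): mult=2, new row 2: (0, 0, 3, 2); set L[2][1]=2
  eliminate (3,1): mult=3, new row 3: (0, 0, 12, 11); set L[3][1]=3
k=2: U[2][2]=3
  eliminate (3,2): mult=4, new row 3: (0, 0, 0, 3); set L[3][2]=4

L[1][0] = 3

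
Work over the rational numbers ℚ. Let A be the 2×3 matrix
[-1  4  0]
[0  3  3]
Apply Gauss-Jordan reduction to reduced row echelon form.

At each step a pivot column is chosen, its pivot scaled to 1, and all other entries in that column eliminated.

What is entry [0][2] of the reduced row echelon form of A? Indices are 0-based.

[1] R0 /= -1  ⇒  (1, -4, 0)
[2] R1 /= 3  ⇒  (0, 1, 1)
     R0 -= -4·R1  ⇒  (1, 0, 4)

M[0][2] = 4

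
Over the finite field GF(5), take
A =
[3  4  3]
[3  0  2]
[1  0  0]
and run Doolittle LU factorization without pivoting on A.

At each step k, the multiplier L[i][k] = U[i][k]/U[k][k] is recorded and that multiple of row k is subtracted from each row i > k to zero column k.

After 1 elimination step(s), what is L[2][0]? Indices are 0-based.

L[2][0] = 2

[col 0] pivot 3
  R1 -= 1*R0 → (0, 1, 4)  (L[1][0] := 1)
  R2 -= 2*R0 → (0, 2, 4)  (L[2][0] := 2)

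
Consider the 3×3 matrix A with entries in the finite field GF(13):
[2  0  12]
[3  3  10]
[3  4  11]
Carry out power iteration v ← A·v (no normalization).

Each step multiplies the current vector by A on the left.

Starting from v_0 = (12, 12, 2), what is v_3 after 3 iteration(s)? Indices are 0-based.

v_0 = (12, 12, 2).
v_1 = A·v_0 = (9, 1, 2).
v_2 = A·v_1 = (3, 11, 1).
v_3 = A·v_2 = (5, 0, 12).

v_3 = (5, 0, 12)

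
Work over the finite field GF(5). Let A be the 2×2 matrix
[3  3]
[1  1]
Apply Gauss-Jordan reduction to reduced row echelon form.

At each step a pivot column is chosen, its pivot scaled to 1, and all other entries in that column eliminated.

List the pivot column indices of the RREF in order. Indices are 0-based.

pivot columns: 0

pivot(0,0)=3: scale R0 → (1, 1)
  clear (1,0): R1 −= (1)R0 → (0, 0)
col 1: no nonzero at/below row 1; advance.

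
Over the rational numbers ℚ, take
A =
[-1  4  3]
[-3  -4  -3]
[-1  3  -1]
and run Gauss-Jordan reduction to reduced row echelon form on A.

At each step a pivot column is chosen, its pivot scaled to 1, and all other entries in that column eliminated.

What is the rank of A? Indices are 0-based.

rank = 3

pivot(0,0)=-1: scale R0 → (1, -4, -3)
  clear (1,0): R1 −= (-3)R0 → (0, -16, -12)
  clear (2,0): R2 −= (-1)R0 → (0, -1, -4)
pivot(1,1)=-16: scale R1 → (0, 1, 3/4)
  clear (0,1): R0 −= (-4)R1 → (1, 0, 0)
  clear (2,1): R2 −= (-1)R1 → (0, 0, -13/4)
pivot(2,2)=-13/4: scale R2 → (0, 0, 1)
  clear (1,2): R1 −= (3/4)R2 → (0, 1, 0)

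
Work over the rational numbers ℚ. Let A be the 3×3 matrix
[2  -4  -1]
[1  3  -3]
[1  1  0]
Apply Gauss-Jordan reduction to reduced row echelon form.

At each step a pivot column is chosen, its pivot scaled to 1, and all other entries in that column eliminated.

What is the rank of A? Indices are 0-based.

rank = 3

pivot(0,0)=2: scale R0 → (1, -2, -1/2)
  clear (1,0): R1 −= (1)R0 → (0, 5, -5/2)
  clear (2,0): R2 −= (1)R0 → (0, 3, 1/2)
pivot(1,1)=5: scale R1 → (0, 1, -1/2)
  clear (0,1): R0 −= (-2)R1 → (1, 0, -3/2)
  clear (2,1): R2 −= (3)R1 → (0, 0, 2)
pivot(2,2)=2: scale R2 → (0, 0, 1)
  clear (0,2): R0 −= (-3/2)R2 → (1, 0, 0)
  clear (1,2): R1 −= (-1/2)R2 → (0, 1, 0)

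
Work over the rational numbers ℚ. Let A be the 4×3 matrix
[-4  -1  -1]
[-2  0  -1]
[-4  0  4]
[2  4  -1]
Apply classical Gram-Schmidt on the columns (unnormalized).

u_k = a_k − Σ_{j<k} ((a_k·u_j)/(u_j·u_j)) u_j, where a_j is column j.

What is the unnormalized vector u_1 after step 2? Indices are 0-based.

u_1 = (1/5, 3/5, 6/5, 17/5)

Step 1: u_0 = a_0 = (-4, -2, -4, 2).
Step 2: u_1 = a_1 − (3/10)·u_0 = (1/5, 3/5, 6/5, 17/5).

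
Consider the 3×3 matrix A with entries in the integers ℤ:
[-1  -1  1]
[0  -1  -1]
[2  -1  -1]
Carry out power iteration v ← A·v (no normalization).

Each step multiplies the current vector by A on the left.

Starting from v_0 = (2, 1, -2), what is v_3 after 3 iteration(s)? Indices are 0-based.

v_0 = (2, 1, -2).
v_1 = A·v_0 = (-5, 1, 5).
v_2 = A·v_1 = (9, -6, -16).
v_3 = A·v_2 = (-19, 22, 40).

v_3 = (-19, 22, 40)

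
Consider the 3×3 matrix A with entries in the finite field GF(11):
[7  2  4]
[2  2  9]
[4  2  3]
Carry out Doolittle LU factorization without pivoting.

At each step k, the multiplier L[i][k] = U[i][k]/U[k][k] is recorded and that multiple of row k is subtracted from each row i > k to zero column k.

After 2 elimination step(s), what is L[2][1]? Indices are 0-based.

k=0: U[0][0]=7
  eliminate (1,0): mult=5, new row 1: (0, 3, 0); set L[1][0]=5
  eliminate (2,0): mult=10, new row 2: (0, 4, 7); set L[2][0]=10
k=1: U[1][1]=3
  eliminate (2,1): mult=5, new row 2: (0, 0, 7); set L[2][1]=5

L[2][1] = 5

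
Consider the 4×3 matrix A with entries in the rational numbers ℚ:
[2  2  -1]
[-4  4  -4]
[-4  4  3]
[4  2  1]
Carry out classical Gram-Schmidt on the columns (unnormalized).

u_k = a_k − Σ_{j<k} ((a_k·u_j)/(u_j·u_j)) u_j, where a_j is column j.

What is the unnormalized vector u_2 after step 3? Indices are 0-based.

Step 1: u_0 = a_0 = (2, -4, -4, 4).
Step 2: u_1 = a_1 − (-5/13)·u_0 = (36/13, 32/13, 32/13, 46/13).
Step 3: u_2 = a_2 − (3/26)·u_0 − (-11/210)·u_1 = (-38/35, -358/105, 377/105, 76/105).

u_2 = (-38/35, -358/105, 377/105, 76/105)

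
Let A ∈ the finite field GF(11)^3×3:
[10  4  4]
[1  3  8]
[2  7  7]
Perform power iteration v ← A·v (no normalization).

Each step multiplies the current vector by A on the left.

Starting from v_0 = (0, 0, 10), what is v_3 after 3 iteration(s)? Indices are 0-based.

v_0 = (0, 0, 10).
v_1 = A·v_0 = (7, 3, 4).
v_2 = A·v_1 = (10, 4, 8).
v_3 = A·v_2 = (5, 9, 5).

v_3 = (5, 9, 5)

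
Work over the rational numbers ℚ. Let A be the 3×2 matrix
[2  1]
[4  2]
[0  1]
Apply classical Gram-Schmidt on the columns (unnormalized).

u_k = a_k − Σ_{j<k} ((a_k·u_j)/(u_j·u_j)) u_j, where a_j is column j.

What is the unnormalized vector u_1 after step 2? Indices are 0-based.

u_1 = (0, 0, 1)

Step 1: u_0 = a_0 = (2, 4, 0).
Step 2: u_1 = a_1 − (1/2)·u_0 = (0, 0, 1).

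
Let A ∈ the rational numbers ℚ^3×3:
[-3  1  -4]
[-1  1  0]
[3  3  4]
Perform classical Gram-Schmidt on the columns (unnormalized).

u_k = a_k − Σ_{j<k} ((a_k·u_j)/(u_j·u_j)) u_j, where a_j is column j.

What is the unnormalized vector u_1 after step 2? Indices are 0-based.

u_1 = (34/19, 24/19, 42/19)

Step 1: u_0 = a_0 = (-3, -1, 3).
Step 2: u_1 = a_1 − (5/19)·u_0 = (34/19, 24/19, 42/19).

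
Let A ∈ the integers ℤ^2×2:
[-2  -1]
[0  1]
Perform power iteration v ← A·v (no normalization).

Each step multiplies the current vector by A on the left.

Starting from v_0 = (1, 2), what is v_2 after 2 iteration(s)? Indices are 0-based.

v_0 = (1, 2).
v_1 = A·v_0 = (-4, 2).
v_2 = A·v_1 = (6, 2).

v_2 = (6, 2)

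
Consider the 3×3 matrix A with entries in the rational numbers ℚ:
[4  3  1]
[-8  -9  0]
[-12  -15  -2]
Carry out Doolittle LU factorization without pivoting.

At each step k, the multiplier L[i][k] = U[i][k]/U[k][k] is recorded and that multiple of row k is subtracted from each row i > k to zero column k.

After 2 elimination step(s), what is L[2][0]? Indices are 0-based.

L[2][0] = -3

k=0: U[0][0]=4
  eliminate (1,0): mult=-2, new row 1: (0, -3, 2); set L[1][0]=-2
  eliminate (2,0): mult=-3, new row 2: (0, -6, 1); set L[2][0]=-3
k=1: U[1][1]=-3
  eliminate (2,1): mult=2, new row 2: (0, 0, -3); set L[2][1]=2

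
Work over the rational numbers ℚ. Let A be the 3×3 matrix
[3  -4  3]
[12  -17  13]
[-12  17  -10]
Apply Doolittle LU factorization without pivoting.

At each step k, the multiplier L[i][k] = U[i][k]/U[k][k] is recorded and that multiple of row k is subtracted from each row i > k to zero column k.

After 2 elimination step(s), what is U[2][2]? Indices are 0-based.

U[2][2] = 3

Step 1: pivot at (0,0) is 3.
  row1 ← row1 − (4)·row0  ⇒  L[1][0]=4, U row1=(0, -1, 1)
  row2 ← row2 − (-4)·row0  ⇒  L[2][0]=-4, U row2=(0, 1, 2)
Step 2: pivot at (1,1) is -1.
  row2 ← row2 − (-1)·row1  ⇒  L[2][1]=-1, U row2=(0, 0, 3)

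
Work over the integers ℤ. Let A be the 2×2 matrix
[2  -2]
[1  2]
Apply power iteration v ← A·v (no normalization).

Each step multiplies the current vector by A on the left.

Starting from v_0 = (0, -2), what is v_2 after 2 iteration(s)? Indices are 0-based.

v_2 = (16, -4)

v_0 = (0, -2).
v_1 = A·v_0 = (4, -4).
v_2 = A·v_1 = (16, -4).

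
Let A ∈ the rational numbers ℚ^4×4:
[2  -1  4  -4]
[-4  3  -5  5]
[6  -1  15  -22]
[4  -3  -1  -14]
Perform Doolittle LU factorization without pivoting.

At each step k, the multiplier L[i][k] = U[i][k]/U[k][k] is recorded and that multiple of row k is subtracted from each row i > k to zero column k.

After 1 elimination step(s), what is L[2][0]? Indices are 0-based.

L[2][0] = 3

Step 1: pivot at (0,0) is 2.
  row1 ← row1 − (-2)·row0  ⇒  L[1][0]=-2, U row1=(0, 1, 3, -3)
  row2 ← row2 − (3)·row0  ⇒  L[2][0]=3, U row2=(0, 2, 3, -10)
  row3 ← row3 − (2)·row0  ⇒  L[3][0]=2, U row3=(0, -1, -9, -6)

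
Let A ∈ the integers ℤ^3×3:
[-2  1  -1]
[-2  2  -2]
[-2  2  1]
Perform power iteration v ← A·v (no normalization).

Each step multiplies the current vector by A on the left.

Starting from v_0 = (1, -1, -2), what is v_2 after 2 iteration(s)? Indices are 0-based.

v_0 = (1, -1, -2).
v_1 = A·v_0 = (-1, 0, -6).
v_2 = A·v_1 = (8, 14, -4).

v_2 = (8, 14, -4)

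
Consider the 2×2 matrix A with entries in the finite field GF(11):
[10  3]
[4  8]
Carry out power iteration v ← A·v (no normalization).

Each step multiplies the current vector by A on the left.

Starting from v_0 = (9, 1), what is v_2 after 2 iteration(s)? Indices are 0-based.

v_2 = (6, 9)

v_0 = (9, 1).
v_1 = A·v_0 = (5, 0).
v_2 = A·v_1 = (6, 9).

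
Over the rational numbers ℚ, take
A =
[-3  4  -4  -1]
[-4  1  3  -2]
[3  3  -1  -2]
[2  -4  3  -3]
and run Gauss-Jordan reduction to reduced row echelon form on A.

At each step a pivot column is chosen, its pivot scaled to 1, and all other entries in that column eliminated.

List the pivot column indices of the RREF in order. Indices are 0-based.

pivot columns: 0, 1, 2, 3

[1] R0 /= -3  ⇒  (1, -4/3, 4/3, 1/3)
     R1 -= -4·R0  ⇒  (0, -13/3, 25/3, -2/3)
     R2 -= 3·R0  ⇒  (0, 7, -5, -3)
     R3 -= 2·R0  ⇒  (0, -4/3, 1/3, -11/3)
[2] R1 /= -13/3  ⇒  (0, 1, -25/13, 2/13)
     R0 -= -4/3·R1  ⇒  (1, 0, -16/13, 7/13)
     R2 -= 7·R1  ⇒  (0, 0, 110/13, -53/13)
     R3 -= -4/3·R1  ⇒  (0, 0, -29/13, -45/13)
[3] R2 /= 110/13  ⇒  (0, 0, 1, -53/110)
     R0 -= -16/13·R2  ⇒  (1, 0, 0, -3/55)
     R1 -= -25/13·R2  ⇒  (0, 1, 0, -17/22)
     R3 -= -29/13·R2  ⇒  (0, 0, 0, -499/110)
[4] R3 /= -499/110  ⇒  (0, 0, 0, 1)
     R0 -= -3/55·R3  ⇒  (1, 0, 0, 0)
     R1 -= -17/22·R3  ⇒  (0, 1, 0, 0)
     R2 -= -53/110·R3  ⇒  (0, 0, 1, 0)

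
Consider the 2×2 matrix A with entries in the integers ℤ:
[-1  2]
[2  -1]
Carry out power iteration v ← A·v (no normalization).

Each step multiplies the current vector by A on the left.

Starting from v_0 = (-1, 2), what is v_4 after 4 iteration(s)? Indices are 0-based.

v_4 = (-121, 122)

v_0 = (-1, 2).
v_1 = A·v_0 = (5, -4).
v_2 = A·v_1 = (-13, 14).
v_3 = A·v_2 = (41, -40).
v_4 = A·v_3 = (-121, 122).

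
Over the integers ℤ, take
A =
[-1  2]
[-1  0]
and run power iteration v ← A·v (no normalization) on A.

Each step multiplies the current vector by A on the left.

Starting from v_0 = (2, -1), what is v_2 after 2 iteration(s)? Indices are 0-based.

v_2 = (0, 4)

v_0 = (2, -1).
v_1 = A·v_0 = (-4, -2).
v_2 = A·v_1 = (0, 4).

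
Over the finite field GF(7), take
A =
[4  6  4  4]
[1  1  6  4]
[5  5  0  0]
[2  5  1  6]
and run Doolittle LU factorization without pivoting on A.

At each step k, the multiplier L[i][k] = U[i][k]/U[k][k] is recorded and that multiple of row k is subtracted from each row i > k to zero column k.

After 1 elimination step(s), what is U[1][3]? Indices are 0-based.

Step 1: pivot at (0,0) is 4.
  row1 ← row1 − (2)·row0  ⇒  L[1][0]=2, U row1=(0, 3, 5, 3)
  row2 ← row2 − (3)·row0  ⇒  L[2][0]=3, U row2=(0, 1, 2, 2)
  row3 ← row3 − (4)·row0  ⇒  L[3][0]=4, U row3=(0, 2, 6, 4)

U[1][3] = 3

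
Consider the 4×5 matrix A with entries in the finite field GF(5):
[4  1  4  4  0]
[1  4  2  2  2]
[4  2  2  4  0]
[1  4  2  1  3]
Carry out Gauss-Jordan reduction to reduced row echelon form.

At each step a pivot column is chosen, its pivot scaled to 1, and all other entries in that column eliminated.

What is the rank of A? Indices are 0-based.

rank = 4

pivot(0,0)=4: scale R0 → (1, 4, 1, 1, 0)
  clear (1,0): R1 −= (1)R0 → (0, 0, 1, 1, 2)
  clear (2,0): R2 −= (4)R0 → (0, 1, 3, 0, 0)
  clear (3,0): R3 −= (1)R0 → (0, 0, 1, 0, 3)
pivot(1,1): swap R1↔R2
pivot(1,1)=1: scale R1 → (0, 1, 3, 0, 0)
  clear (0,1): R0 −= (4)R1 → (1, 0, 4, 1, 0)
pivot(2,2)=1: scale R2 → (0, 0, 1, 1, 2)
  clear (0,2): R0 −= (4)R2 → (1, 0, 0, 2, 2)
  clear (1,2): R1 −= (3)R2 → (0, 1, 0, 2, 4)
  clear (3,2): R3 −= (1)R2 → (0, 0, 0, 4, 1)
pivot(3,3)=4: scale R3 → (0, 0, 0, 1, 4)
  clear (0,3): R0 −= (2)R3 → (1, 0, 0, 0, 4)
  clear (1,3): R1 −= (2)R3 → (0, 1, 0, 0, 1)
  clear (2,3): R2 −= (1)R3 → (0, 0, 1, 0, 3)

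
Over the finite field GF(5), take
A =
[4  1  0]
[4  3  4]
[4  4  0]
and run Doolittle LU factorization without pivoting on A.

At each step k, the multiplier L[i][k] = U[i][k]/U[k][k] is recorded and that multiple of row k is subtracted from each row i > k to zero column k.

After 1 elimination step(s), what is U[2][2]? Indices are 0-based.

U[2][2] = 0

k=0: U[0][0]=4
  eliminate (1,0): mult=1, new row 1: (0, 2, 4); set L[1][0]=1
  eliminate (2,0): mult=1, new row 2: (0, 3, 0); set L[2][0]=1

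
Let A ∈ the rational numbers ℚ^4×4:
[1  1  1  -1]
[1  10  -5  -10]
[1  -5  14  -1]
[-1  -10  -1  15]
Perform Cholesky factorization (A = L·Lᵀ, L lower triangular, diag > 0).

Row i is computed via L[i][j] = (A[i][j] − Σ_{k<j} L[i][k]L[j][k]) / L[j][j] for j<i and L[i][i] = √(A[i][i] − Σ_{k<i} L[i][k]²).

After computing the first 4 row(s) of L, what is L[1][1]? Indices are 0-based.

L[1][1] = 3

Step 1: L[0][0] = √(1) = 1.
  L[1][0] = (1) / L[0][0] = 1.
Step 2: L[1][1] = √(9) = 3.
  L[2][0] = (1) / L[0][0] = 1.
  L[2][1] = (-6) / L[1][1] = -2.
Step 3: L[2][2] = √(9) = 3.
  L[3][0] = (-1) / L[0][0] = -1.
  L[3][1] = (-9) / L[1][1] = -3.
  L[3][2] = (-6) / L[2][2] = -2.
Step 4: L[3][3] = √(1) = 1.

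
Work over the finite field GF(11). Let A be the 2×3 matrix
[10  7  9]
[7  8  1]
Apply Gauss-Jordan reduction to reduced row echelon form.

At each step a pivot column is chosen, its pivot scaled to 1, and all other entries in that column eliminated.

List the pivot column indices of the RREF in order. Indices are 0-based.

pivot columns: 0, 1

pivot(0,0)=10: scale R0 → (1, 4, 2)
  clear (1,0): R1 −= (7)R0 → (0, 2, 9)
pivot(1,1)=2: scale R1 → (0, 1, 10)
  clear (0,1): R0 −= (4)R1 → (1, 0, 6)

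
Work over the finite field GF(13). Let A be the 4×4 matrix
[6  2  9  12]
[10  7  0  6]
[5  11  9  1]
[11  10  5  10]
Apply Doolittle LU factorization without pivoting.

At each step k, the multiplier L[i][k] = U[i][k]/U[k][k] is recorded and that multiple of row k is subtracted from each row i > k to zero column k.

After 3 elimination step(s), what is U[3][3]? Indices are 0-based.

U[3][3] = 10

k=0: U[0][0]=6
  eliminate (1,0): mult=6, new row 1: (0, 8, 11, 12); set L[1][0]=6
  eliminate (2,0): mult=3, new row 2: (0, 5, 8, 4); set L[2][0]=3
  eliminate (3,0): mult=4, new row 3: (0, 2, 8, 1); set L[3][0]=4
k=1: U[1][1]=8
  eliminate (2,1): mult=12, new row 2: (0, 0, 6, 3); set L[2][1]=12
  eliminate (3,1): mult=10, new row 3: (0, 0, 2, 11); set L[3][1]=10
k=2: U[2][2]=6
  eliminate (3,2): mult=9, new row 3: (0, 0, 0, 10); set L[3][2]=9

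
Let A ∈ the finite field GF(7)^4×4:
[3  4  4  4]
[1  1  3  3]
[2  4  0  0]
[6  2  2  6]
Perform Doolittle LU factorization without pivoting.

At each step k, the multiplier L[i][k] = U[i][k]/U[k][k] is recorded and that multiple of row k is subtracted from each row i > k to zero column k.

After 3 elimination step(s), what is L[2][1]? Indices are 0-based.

L[2][1] = 3

k=0: U[0][0]=3
  eliminate (1,0): mult=5, new row 1: (0, 2, 4, 4); set L[1][0]=5
  eliminate (2,0): mult=3, new row 2: (0, 6, 2, 2); set L[2][0]=3
  eliminate (3,0): mult=2, new row 3: (0, 1, 1, 5); set L[3][0]=2
k=1: U[1][1]=2
  eliminate (2,1): mult=3, new row 2: (0, 0, 4, 4); set L[2][1]=3
  eliminate (3,1): mult=4, new row 3: (0, 0, 6, 3); set L[3][1]=4
k=2: U[2][2]=4
  eliminate (3,2): mult=5, new row 3: (0, 0, 0, 4); set L[3][2]=5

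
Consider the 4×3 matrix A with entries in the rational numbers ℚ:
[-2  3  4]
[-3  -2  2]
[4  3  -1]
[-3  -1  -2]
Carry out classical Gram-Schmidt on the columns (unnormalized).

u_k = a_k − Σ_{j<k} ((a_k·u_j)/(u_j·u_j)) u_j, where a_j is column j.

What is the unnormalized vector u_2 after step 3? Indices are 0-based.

u_2 = (496/649, 1047/649, -463/649, -1995/649)

Step 1: u_0 = a_0 = (-2, -3, 4, -3).
Step 2: u_1 = a_1 − (15/38)·u_0 = (72/19, -31/38, 27/19, 7/38).
Step 3: u_2 = a_2 − (-6/19)·u_0 − (446/649)·u_1 = (496/649, 1047/649, -463/649, -1995/649).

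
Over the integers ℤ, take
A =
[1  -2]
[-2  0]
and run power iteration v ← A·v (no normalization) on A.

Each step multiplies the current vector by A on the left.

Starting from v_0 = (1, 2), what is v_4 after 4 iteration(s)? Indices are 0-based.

v_4 = (-7, 22)

v_0 = (1, 2).
v_1 = A·v_0 = (-3, -2).
v_2 = A·v_1 = (1, 6).
v_3 = A·v_2 = (-11, -2).
v_4 = A·v_3 = (-7, 22).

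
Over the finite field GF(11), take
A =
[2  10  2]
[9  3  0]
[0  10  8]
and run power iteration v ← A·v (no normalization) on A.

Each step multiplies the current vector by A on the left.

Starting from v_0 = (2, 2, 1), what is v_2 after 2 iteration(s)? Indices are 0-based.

v_2 = (7, 9, 2)

v_0 = (2, 2, 1).
v_1 = A·v_0 = (4, 2, 6).
v_2 = A·v_1 = (7, 9, 2).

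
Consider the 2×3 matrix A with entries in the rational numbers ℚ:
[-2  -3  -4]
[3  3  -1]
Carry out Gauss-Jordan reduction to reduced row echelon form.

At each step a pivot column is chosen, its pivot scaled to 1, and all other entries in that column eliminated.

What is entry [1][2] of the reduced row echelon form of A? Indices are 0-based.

pivot(0,0)=-2: scale R0 → (1, 3/2, 2)
  clear (1,0): R1 −= (3)R0 → (0, -3/2, -7)
pivot(1,1)=-3/2: scale R1 → (0, 1, 14/3)
  clear (0,1): R0 −= (3/2)R1 → (1, 0, -5)

M[1][2] = 14/3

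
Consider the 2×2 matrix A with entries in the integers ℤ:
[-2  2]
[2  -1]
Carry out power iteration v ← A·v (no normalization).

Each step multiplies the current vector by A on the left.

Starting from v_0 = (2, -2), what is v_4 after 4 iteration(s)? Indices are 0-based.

v_4 = (356, -278)

v_0 = (2, -2).
v_1 = A·v_0 = (-8, 6).
v_2 = A·v_1 = (28, -22).
v_3 = A·v_2 = (-100, 78).
v_4 = A·v_3 = (356, -278).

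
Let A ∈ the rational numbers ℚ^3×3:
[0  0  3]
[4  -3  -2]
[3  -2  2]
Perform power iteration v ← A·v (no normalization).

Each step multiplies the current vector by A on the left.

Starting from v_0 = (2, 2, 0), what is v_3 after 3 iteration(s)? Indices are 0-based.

v_0 = (2, 2, 0).
v_1 = A·v_0 = (0, 2, 2).
v_2 = A·v_1 = (6, -10, 0).
v_3 = A·v_2 = (0, 54, 38).

v_3 = (0, 54, 38)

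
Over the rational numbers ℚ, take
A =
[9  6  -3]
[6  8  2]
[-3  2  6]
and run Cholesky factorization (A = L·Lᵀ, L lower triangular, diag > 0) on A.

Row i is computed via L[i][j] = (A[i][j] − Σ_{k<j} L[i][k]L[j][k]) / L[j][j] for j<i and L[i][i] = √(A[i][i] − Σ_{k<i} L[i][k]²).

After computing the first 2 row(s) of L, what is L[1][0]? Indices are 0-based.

L[1][0] = 2

Step 1: L[0][0] = √(9) = 3.
  L[1][0] = (6) / L[0][0] = 2.
Step 2: L[1][1] = √(4) = 2.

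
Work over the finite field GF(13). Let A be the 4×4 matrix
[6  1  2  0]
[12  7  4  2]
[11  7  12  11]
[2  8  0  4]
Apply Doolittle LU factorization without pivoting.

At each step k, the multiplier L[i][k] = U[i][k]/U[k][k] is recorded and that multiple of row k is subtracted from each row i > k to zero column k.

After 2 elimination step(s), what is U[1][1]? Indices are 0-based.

k=0: U[0][0]=6
  eliminate (1,0): mult=2, new row 1: (0, 5, 0, 2); set L[1][0]=2
  eliminate (2,0): mult=4, new row 2: (0, 3, 4, 11); set L[2][0]=4
  eliminate (3,0): mult=9, new row 3: (0, 12, 8, 4); set L[3][0]=9
k=1: U[1][1]=5
  eliminate (2,1): mult=11, new row 2: (0, 0, 4, 2); set L[2][1]=11
  eliminate (3,1): mult=5, new row 3: (0, 0, 8, 7); set L[3][1]=5

U[1][1] = 5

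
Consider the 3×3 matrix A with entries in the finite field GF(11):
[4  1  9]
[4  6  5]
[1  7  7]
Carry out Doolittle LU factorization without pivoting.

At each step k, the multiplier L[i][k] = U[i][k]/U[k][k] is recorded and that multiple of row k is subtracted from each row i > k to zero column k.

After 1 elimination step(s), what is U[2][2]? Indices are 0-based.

U[2][2] = 2

[col 0] pivot 4
  R1 -= 1*R0 → (0, 5, 7)  (L[1][0] := 1)
  R2 -= 3*R0 → (0, 4, 2)  (L[2][0] := 3)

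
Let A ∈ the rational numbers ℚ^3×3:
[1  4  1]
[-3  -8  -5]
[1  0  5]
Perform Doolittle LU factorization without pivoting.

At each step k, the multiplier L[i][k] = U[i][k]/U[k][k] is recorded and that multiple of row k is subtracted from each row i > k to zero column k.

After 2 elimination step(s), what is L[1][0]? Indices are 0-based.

L[1][0] = -3

Step 1: pivot at (0,0) is 1.
  row1 ← row1 − (-3)·row0  ⇒  L[1][0]=-3, U row1=(0, 4, -2)
  row2 ← row2 − (1)·row0  ⇒  L[2][0]=1, U row2=(0, -4, 4)
Step 2: pivot at (1,1) is 4.
  row2 ← row2 − (-1)·row1  ⇒  L[2][1]=-1, U row2=(0, 0, 2)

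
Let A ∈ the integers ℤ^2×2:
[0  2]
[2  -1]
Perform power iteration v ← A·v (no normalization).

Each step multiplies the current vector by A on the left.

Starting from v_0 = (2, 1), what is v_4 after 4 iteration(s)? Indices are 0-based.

v_4 = (22, -7)

v_0 = (2, 1).
v_1 = A·v_0 = (2, 3).
v_2 = A·v_1 = (6, 1).
v_3 = A·v_2 = (2, 11).
v_4 = A·v_3 = (22, -7).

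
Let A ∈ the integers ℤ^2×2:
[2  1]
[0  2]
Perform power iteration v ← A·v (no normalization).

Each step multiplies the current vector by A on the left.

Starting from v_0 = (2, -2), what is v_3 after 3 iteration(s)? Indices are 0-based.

v_3 = (-8, -16)

v_0 = (2, -2).
v_1 = A·v_0 = (2, -4).
v_2 = A·v_1 = (0, -8).
v_3 = A·v_2 = (-8, -16).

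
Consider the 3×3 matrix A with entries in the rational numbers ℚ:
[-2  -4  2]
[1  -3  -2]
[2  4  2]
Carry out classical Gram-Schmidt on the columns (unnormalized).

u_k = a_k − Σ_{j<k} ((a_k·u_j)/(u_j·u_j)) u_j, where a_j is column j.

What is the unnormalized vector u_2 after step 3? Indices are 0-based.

u_2 = (2, 0, 2)

Step 1: u_0 = a_0 = (-2, 1, 2).
Step 2: u_1 = a_1 − (13/9)·u_0 = (-10/9, -40/9, 10/9).
Step 3: u_2 = a_2 − (-2/9)·u_0 − (2/5)·u_1 = (2, 0, 2).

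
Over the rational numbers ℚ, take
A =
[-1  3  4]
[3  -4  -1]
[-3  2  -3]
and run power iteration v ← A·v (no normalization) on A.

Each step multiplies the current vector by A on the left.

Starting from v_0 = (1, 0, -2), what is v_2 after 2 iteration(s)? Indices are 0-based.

v_0 = (1, 0, -2).
v_1 = A·v_0 = (-9, 5, 3).
v_2 = A·v_1 = (36, -50, 28).

v_2 = (36, -50, 28)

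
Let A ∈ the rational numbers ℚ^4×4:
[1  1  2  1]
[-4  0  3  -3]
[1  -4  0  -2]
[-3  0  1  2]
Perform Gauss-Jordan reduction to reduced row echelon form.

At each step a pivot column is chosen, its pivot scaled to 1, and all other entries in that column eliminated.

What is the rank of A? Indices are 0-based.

pivot(0,0)=1: scale R0 → (1, 1, 2, 1)
  clear (1,0): R1 −= (-4)R0 → (0, 4, 11, 1)
  clear (2,0): R2 −= (1)R0 → (0, -5, -2, -3)
  clear (3,0): R3 −= (-3)R0 → (0, 3, 7, 5)
pivot(1,1)=4: scale R1 → (0, 1, 11/4, 1/4)
  clear (0,1): R0 −= (1)R1 → (1, 0, -3/4, 3/4)
  clear (2,1): R2 −= (-5)R1 → (0, 0, 47/4, -7/4)
  clear (3,1): R3 −= (3)R1 → (0, 0, -5/4, 17/4)
pivot(2,2)=47/4: scale R2 → (0, 0, 1, -7/47)
  clear (0,2): R0 −= (-3/4)R2 → (1, 0, 0, 30/47)
  clear (1,2): R1 −= (11/4)R2 → (0, 1, 0, 31/47)
  clear (3,2): R3 −= (-5/4)R2 → (0, 0, 0, 191/47)
pivot(3,3)=191/47: scale R3 → (0, 0, 0, 1)
  clear (0,3): R0 −= (30/47)R3 → (1, 0, 0, 0)
  clear (1,3): R1 −= (31/47)R3 → (0, 1, 0, 0)
  clear (2,3): R2 −= (-7/47)R3 → (0, 0, 1, 0)

rank = 4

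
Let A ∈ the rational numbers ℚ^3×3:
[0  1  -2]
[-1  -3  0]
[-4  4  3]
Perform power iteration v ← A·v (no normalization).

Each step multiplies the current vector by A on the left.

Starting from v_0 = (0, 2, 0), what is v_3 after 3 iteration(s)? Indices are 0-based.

v_3 = (32, -26, 128)

v_0 = (0, 2, 0).
v_1 = A·v_0 = (2, -6, 8).
v_2 = A·v_1 = (-22, 16, -8).
v_3 = A·v_2 = (32, -26, 128).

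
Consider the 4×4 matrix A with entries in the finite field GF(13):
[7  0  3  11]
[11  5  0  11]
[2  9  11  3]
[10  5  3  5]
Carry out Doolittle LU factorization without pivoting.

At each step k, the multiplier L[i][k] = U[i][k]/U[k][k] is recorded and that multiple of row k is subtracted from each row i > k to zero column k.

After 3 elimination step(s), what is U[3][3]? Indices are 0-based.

U[3][3] = 5

[col 0] pivot 7
  R1 -= 9*R0 → (0, 5, 12, 3)  (L[1][0] := 9)
  R2 -= 4*R0 → (0, 9, 12, 11)  (L[2][0] := 4)
  R3 -= 7*R0 → (0, 5, 8, 6)  (L[3][0] := 7)
[col 1] pivot 5
  R2 -= 7*R1 → (0, 0, 6, 3)  (L[2][1] := 7)
  R3 -= 1*R1 → (0, 0, 9, 3)  (L[3][1] := 1)
[col 2] pivot 6
  R3 -= 8*R2 → (0, 0, 0, 5)  (L[3][2] := 8)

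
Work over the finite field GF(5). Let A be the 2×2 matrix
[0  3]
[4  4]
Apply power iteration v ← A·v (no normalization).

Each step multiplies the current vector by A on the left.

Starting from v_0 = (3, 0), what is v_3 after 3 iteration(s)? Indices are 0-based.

v_0 = (3, 0).
v_1 = A·v_0 = (0, 2).
v_2 = A·v_1 = (1, 3).
v_3 = A·v_2 = (4, 1).

v_3 = (4, 1)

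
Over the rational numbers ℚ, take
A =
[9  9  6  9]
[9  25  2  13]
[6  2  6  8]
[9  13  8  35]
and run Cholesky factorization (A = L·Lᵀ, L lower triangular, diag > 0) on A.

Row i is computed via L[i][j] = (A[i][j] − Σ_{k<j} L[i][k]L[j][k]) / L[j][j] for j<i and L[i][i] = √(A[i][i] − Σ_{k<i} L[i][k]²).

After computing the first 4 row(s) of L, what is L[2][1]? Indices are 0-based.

Step 1: L[0][0] = √(9) = 3.
  L[1][0] = (9) / L[0][0] = 3.
Step 2: L[1][1] = √(16) = 4.
  L[2][0] = (6) / L[0][0] = 2.
  L[2][1] = (-4) / L[1][1] = -1.
Step 3: L[2][2] = √(1) = 1.
  L[3][0] = (9) / L[0][0] = 3.
  L[3][1] = (4) / L[1][1] = 1.
  L[3][2] = (3) / L[2][2] = 3.
Step 4: L[3][3] = √(16) = 4.

L[2][1] = -1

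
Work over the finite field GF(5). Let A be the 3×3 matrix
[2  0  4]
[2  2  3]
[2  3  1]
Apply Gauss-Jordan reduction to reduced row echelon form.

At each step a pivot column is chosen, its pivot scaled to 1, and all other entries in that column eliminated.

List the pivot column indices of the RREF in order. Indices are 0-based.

pivot(0,0)=2: scale R0 → (1, 0, 2)
  clear (1,0): R1 −= (2)R0 → (0, 2, 4)
  clear (2,0): R2 −= (2)R0 → (0, 3, 2)
pivot(1,1)=2: scale R1 → (0, 1, 2)
  clear (2,1): R2 −= (3)R1 → (0, 0, 1)
pivot(2,2)=1: scale R2 → (0, 0, 1)
  clear (0,2): R0 −= (2)R2 → (1, 0, 0)
  clear (1,2): R1 −= (2)R2 → (0, 1, 0)

pivot columns: 0, 1, 2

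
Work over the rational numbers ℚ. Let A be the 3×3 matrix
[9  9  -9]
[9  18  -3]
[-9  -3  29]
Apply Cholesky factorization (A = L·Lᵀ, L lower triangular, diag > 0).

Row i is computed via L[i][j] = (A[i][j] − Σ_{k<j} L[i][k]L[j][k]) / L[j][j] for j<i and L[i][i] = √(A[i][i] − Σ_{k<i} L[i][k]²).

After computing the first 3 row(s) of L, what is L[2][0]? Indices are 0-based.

L[2][0] = -3

Step 1: L[0][0] = √(9) = 3.
  L[1][0] = (9) / L[0][0] = 3.
Step 2: L[1][1] = √(9) = 3.
  L[2][0] = (-9) / L[0][0] = -3.
  L[2][1] = (6) / L[1][1] = 2.
Step 3: L[2][2] = √(16) = 4.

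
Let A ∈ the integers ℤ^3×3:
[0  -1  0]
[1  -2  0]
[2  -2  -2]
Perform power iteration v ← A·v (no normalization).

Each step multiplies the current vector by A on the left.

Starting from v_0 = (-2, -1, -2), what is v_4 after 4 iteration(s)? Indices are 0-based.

v_0 = (-2, -1, -2).
v_1 = A·v_0 = (1, 0, 2).
v_2 = A·v_1 = (0, 1, -2).
v_3 = A·v_2 = (-1, -2, 2).
v_4 = A·v_3 = (2, 3, -2).

v_4 = (2, 3, -2)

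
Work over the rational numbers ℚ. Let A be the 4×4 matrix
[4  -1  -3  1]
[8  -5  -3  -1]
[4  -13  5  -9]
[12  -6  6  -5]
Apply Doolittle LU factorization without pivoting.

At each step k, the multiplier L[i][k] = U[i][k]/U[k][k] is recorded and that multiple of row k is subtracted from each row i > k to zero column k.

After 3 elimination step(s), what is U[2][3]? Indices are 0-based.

U[2][3] = 2

[col 0] pivot 4
  R1 -= 2*R0 → (0, -3, 3, -3)  (L[1][0] := 2)
  R2 -= 1*R0 → (0, -12, 8, -10)  (L[2][0] := 1)
  R3 -= 3*R0 → (0, -3, 15, -8)  (L[3][0] := 3)
[col 1] pivot -3
  R2 -= 4*R1 → (0, 0, -4, 2)  (L[2][1] := 4)
  R3 -= 1*R1 → (0, 0, 12, -5)  (L[3][1] := 1)
[col 2] pivot -4
  R3 -= -3*R2 → (0, 0, 0, 1)  (L[3][2] := -3)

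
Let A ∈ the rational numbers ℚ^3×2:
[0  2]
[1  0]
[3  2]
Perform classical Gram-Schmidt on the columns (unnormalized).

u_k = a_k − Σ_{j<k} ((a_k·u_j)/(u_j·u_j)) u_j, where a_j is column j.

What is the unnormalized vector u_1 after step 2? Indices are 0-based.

u_1 = (2, -3/5, 1/5)

Step 1: u_0 = a_0 = (0, 1, 3).
Step 2: u_1 = a_1 − (3/5)·u_0 = (2, -3/5, 1/5).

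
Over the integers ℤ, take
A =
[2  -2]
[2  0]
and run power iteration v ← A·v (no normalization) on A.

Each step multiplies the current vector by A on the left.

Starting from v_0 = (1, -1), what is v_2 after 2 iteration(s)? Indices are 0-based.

v_0 = (1, -1).
v_1 = A·v_0 = (4, 2).
v_2 = A·v_1 = (4, 8).

v_2 = (4, 8)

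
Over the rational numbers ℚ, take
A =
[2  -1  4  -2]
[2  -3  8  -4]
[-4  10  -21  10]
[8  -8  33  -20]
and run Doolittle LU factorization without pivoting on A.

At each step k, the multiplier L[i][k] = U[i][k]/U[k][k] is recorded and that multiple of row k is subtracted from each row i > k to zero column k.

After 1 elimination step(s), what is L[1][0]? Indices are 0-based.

k=0: U[0][0]=2
  eliminate (1,0): mult=1, new row 1: (0, -2, 4, -2); set L[1][0]=1
  eliminate (2,0): mult=-2, new row 2: (0, 8, -13, 6); set L[2][0]=-2
  eliminate (3,0): mult=4, new row 3: (0, -4, 17, -12); set L[3][0]=4

L[1][0] = 1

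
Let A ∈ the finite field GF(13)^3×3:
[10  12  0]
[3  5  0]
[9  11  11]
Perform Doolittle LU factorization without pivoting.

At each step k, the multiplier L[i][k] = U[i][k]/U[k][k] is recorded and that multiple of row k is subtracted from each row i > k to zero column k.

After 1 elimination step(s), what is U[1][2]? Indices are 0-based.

U[1][2] = 0

Step 1: pivot at (0,0) is 10.
  row1 ← row1 − (12)·row0  ⇒  L[1][0]=12, U row1=(0, 4, 0)
  row2 ← row2 − (10)·row0  ⇒  L[2][0]=10, U row2=(0, 8, 11)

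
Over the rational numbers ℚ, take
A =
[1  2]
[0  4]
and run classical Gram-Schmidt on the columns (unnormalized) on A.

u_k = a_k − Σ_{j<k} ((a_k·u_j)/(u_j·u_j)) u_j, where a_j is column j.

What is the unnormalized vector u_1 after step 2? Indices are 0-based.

u_1 = (0, 4)

Step 1: u_0 = a_0 = (1, 0).
Step 2: u_1 = a_1 − (2)·u_0 = (0, 4).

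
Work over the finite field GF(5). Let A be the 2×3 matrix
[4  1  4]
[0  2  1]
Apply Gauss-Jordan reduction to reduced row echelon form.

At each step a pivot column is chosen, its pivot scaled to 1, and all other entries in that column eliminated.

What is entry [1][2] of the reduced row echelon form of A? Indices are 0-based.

step 1: normalize row 0 (÷4) = (1, 4, 1)
step 2: normalize row 1 (÷2) = (0, 1, 3)
  row 0: subtract 4×row1 = (1, 0, 4)

M[1][2] = 3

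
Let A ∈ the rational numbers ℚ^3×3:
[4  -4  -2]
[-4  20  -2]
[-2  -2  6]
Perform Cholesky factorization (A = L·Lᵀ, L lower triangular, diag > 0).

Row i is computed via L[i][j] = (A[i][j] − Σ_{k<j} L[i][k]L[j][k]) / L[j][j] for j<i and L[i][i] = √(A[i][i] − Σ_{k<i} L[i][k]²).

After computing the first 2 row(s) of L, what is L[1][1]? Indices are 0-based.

L[1][1] = 4

Step 1: L[0][0] = √(4) = 2.
  L[1][0] = (-4) / L[0][0] = -2.
Step 2: L[1][1] = √(16) = 4.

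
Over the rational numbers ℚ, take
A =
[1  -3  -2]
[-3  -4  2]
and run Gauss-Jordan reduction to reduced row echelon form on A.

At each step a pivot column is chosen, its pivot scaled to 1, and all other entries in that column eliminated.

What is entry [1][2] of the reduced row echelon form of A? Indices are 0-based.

M[1][2] = 4/13

[1] R0 /= 1  ⇒  (1, -3, -2)
     R1 -= -3·R0  ⇒  (0, -13, -4)
[2] R1 /= -13  ⇒  (0, 1, 4/13)
     R0 -= -3·R1  ⇒  (1, 0, -14/13)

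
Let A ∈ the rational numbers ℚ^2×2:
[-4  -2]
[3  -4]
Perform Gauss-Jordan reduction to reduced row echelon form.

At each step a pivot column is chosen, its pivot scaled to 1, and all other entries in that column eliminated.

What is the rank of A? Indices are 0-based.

pivot(0,0)=-4: scale R0 → (1, 1/2)
  clear (1,0): R1 −= (3)R0 → (0, -11/2)
pivot(1,1)=-11/2: scale R1 → (0, 1)
  clear (0,1): R0 −= (1/2)R1 → (1, 0)

rank = 2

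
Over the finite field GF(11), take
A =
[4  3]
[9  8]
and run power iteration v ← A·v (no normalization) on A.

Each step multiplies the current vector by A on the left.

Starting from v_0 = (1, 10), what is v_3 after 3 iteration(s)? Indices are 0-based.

v_3 = (2, 1)

v_0 = (1, 10).
v_1 = A·v_0 = (1, 1).
v_2 = A·v_1 = (7, 6).
v_3 = A·v_2 = (2, 1).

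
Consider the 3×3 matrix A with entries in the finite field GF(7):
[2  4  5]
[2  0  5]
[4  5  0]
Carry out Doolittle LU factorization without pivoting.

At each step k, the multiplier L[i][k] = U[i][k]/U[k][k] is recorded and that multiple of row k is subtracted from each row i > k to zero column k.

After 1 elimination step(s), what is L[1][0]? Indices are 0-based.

Step 1: pivot at (0,0) is 2.
  row1 ← row1 − (1)·row0  ⇒  L[1][0]=1, U row1=(0, 3, 0)
  row2 ← row2 − (2)·row0  ⇒  L[2][0]=2, U row2=(0, 4, 4)

L[1][0] = 1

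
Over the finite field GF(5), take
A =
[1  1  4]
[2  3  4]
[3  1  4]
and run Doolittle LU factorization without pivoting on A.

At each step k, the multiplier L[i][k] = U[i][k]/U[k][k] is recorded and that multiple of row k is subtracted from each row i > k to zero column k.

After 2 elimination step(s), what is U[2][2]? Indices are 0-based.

U[2][2] = 4

k=0: U[0][0]=1
  eliminate (1,0): mult=2, new row 1: (0, 1, 1); set L[1][0]=2
  eliminate (2,0): mult=3, new row 2: (0, 3, 2); set L[2][0]=3
k=1: U[1][1]=1
  eliminate (2,1): mult=3, new row 2: (0, 0, 4); set L[2][1]=3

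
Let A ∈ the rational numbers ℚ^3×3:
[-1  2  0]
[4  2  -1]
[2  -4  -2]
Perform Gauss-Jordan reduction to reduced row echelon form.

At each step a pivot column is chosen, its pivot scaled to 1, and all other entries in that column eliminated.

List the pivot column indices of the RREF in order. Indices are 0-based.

pivot columns: 0, 1, 2

pivot(0,0)=-1: scale R0 → (1, -2, 0)
  clear (1,0): R1 −= (4)R0 → (0, 10, -1)
  clear (2,0): R2 −= (2)R0 → (0, 0, -2)
pivot(1,1)=10: scale R1 → (0, 1, -1/10)
  clear (0,1): R0 −= (-2)R1 → (1, 0, -1/5)
pivot(2,2)=-2: scale R2 → (0, 0, 1)
  clear (0,2): R0 −= (-1/5)R2 → (1, 0, 0)
  clear (1,2): R1 −= (-1/10)R2 → (0, 1, 0)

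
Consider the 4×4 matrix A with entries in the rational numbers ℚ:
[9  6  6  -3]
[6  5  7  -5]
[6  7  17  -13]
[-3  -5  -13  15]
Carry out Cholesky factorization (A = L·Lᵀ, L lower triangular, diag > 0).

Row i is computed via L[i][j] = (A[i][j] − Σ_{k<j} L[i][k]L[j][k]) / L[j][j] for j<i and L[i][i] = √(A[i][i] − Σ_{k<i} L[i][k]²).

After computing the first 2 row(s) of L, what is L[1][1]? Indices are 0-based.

L[1][1] = 1

Step 1: L[0][0] = √(9) = 3.
  L[1][0] = (6) / L[0][0] = 2.
Step 2: L[1][1] = √(1) = 1.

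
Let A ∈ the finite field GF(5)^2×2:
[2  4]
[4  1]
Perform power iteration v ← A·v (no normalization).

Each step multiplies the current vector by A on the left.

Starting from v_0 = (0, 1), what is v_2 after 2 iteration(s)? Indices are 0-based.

v_0 = (0, 1).
v_1 = A·v_0 = (4, 1).
v_2 = A·v_1 = (2, 2).

v_2 = (2, 2)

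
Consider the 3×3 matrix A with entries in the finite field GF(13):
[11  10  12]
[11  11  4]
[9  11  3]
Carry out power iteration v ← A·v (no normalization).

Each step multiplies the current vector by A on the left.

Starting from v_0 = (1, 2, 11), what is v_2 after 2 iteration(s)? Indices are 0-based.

v_0 = (1, 2, 11).
v_1 = A·v_0 = (7, 12, 12).
v_2 = A·v_1 = (3, 10, 10).

v_2 = (3, 10, 10)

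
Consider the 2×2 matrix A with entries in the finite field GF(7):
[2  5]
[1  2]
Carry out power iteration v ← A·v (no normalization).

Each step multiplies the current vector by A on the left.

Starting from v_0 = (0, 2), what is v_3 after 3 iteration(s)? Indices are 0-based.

v_0 = (0, 2).
v_1 = A·v_0 = (3, 4).
v_2 = A·v_1 = (5, 4).
v_3 = A·v_2 = (2, 6).

v_3 = (2, 6)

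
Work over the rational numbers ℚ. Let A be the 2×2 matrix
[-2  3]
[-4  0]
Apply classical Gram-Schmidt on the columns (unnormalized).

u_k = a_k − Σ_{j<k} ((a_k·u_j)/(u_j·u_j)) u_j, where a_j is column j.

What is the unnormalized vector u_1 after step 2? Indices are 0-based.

u_1 = (12/5, -6/5)

Step 1: u_0 = a_0 = (-2, -4).
Step 2: u_1 = a_1 − (-3/10)·u_0 = (12/5, -6/5).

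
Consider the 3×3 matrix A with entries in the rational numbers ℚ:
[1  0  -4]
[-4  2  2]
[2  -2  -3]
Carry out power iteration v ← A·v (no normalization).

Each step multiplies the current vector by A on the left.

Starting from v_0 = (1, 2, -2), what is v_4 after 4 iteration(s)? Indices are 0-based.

v_4 = (-127, 252, -142)

v_0 = (1, 2, -2).
v_1 = A·v_0 = (9, -4, 4).
v_2 = A·v_1 = (-7, -36, 14).
v_3 = A·v_2 = (-63, -16, 16).
v_4 = A·v_3 = (-127, 252, -142).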